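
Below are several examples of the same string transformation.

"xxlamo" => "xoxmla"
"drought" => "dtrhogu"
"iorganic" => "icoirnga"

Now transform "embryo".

The rule is to take characters alternately from the front and the back (1st, last, 2nd, 2nd-last, ...).
"embryo" → "eomybr".

eomybr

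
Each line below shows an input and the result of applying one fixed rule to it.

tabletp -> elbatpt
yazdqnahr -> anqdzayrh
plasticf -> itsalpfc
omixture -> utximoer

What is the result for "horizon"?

In each case the input is transformed by: move the last 2 characters to the front (rotate right by 2), then reverse the string.
For "horizon", step one produces "onhoriz"; step two turns that into "zirohno".

zirohno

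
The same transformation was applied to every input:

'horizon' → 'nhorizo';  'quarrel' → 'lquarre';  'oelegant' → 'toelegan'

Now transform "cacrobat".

The pattern: move the last character to the front.
"cacrobat" → "tcacroba".

tcacroba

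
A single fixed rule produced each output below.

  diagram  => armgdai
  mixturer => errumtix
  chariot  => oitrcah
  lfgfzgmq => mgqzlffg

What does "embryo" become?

yrobem

The rule is to move the last 2 characters to the front (rotate right by 2), then take characters alternately from the front and the back (1st, last, 2nd, 2nd-last, ...).
For "embryo" the result is "yrobem".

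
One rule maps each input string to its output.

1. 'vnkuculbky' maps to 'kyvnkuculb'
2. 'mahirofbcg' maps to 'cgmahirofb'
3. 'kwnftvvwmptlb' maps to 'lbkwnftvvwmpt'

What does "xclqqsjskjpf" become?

Rule — move the last 2 characters to the front (rotate right by 2).
Applying that to "xclqqsjskjpf" gives "pfxclqqsjskj".

pfxclqqsjskj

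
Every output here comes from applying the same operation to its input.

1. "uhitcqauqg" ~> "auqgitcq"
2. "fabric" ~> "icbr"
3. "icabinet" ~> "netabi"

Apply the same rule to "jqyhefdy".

Each output is the input with this applied: delete the first 2 characters, then swap the front and back halves of the string.
Applying that to "jqyhefdy" gives "fdyyhe".
(Check on "fabric": → "bric" → "icbr" ✓)

fdyyhe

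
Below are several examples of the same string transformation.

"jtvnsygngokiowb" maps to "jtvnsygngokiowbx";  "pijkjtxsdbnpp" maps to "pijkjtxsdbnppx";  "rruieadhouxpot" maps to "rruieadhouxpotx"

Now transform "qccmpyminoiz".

Looking at the pairs, the operation is to append "x".
On "qccmpyminoiz" that produces "qccmpyminoizx".

qccmpyminoizx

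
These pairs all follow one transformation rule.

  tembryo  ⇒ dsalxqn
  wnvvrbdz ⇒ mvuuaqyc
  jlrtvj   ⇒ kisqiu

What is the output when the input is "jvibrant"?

Rule — swap each adjacent pair of characters (1↔2, 3↔4, ...), then shift every letter 1 place backward in the alphabet (wrapping around).
Applying both steps to "jvibrant": "vjbiartn", then "uiahzqsm".

uiahzqsm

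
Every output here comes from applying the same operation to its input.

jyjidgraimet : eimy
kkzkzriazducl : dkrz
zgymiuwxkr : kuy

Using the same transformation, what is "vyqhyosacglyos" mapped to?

gosy

In each case the input is transformed by: sort the characters into alphabetical order, then keep one character in every 3, starting at position 3 (positions 3rd, 6th, 9th, ...).
Working it through for "vyqhyosacglyos": intermediate "acghlooqssvyyy", final "gosy".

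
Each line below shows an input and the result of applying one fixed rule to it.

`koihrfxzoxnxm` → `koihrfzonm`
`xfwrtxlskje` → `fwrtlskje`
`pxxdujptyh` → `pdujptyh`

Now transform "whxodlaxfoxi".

whodlafoi

Rule — remove every "x".
So "whxodlaxfoxi" becomes "whodlafoi".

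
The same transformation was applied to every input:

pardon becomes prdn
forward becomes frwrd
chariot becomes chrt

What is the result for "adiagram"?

In each case the input is transformed by: remove every vowel.
Doing the same to "adiagram": "dgrm".

dgrm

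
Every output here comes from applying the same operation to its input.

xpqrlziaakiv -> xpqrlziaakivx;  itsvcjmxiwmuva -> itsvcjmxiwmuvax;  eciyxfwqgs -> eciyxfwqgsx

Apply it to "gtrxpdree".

Looking at the pairs, the operation is to append "x".
Applying that to "gtrxpdree" gives "gtrxpdreex".

gtrxpdreex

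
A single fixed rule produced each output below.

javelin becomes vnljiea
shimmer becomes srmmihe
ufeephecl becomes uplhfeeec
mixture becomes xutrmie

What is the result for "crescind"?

srniedcc

The pattern: sort the characters into reverse alphabetical order.
"crescind" → "srniedcc".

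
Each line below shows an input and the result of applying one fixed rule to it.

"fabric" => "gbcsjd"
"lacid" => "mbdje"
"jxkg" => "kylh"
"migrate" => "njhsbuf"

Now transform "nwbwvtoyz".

oxcxwupza

The rule is to shift every letter 1 place forward in the alphabet (wrapping around).
On "nwbwvtoyz" that produces "oxcxwupza".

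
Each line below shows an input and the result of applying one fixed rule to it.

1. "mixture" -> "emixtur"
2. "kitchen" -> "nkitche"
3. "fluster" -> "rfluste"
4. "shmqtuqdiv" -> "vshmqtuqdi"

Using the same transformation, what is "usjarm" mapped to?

musjar

The pattern: move the last character to the front.
"usjarm" → "musjar".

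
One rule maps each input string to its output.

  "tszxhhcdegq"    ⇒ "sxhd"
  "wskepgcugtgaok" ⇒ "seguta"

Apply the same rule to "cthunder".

tud

The pattern: delete the last 2 characters, then keep every other character starting from the second (positions 2nd, 4th, 6th, ...).
"cthunder" → "cthund" → "tud".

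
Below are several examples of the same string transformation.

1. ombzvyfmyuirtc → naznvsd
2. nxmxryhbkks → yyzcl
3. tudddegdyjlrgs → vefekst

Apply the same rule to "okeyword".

lzpe

The pattern: shift every letter 1 place forward in the alphabet (wrapping around), then keep every other character starting from the second (positions 2nd, 4th, 6th, ...).
On "okeyword": the first step gives "plfzxpse", and the second then gives "lzpe".
(Check on "tudddegdyjlrgs": → "uveeefhezkmsht" → "vefekst" ✓)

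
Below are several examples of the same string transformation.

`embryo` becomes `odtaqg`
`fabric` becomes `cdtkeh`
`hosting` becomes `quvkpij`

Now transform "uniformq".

Rule — shift every letter 2 places forward in the alphabet (wrapping around), then move the first character to the end.
On "uniformq": the first step gives "wpkhqtos", and the second then gives "pkhqtosw".

pkhqtosw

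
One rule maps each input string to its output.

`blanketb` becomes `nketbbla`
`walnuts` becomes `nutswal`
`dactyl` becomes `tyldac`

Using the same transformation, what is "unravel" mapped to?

The transformation: move the first 3 characters to the end (rotate left by 3).
For "unravel" the result is "avelunr".

avelunr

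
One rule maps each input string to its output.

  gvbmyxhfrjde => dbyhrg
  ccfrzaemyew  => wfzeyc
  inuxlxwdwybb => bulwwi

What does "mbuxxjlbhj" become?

huxlm

The rule is to keep every other character starting from the first (positions 1st, 3rd, 5th, ...), then swap the first and last characters.
Starting from "mbuxxjlbhj": after the first operation, "muxlh"; after the second, "huxlm".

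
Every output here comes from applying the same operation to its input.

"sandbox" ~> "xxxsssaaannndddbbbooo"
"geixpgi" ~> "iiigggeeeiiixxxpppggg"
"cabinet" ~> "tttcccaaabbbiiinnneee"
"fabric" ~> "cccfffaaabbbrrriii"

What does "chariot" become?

tttccchhhaaarrriiiooo

The transformation: move the last character to the front, then repeat every character 3 times.
Working it through for "chariot": intermediate "tchario", final "tttccchhhaaarrriiiooo".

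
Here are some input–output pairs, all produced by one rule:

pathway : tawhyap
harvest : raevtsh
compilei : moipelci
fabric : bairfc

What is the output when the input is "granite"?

arinetg

Looking at the pairs, the operation is to move the first character to the end, then swap each adjacent pair of characters (1↔2, 3↔4, ...).
Starting from "granite": after the first operation, "raniteg"; after the second, "arinetg".
(Check on "pathway": → "athwayp" → "tawhyap" ✓)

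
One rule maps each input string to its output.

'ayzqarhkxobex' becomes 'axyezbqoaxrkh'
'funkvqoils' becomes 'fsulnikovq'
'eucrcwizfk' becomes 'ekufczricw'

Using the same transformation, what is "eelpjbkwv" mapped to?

Each output is the input with this applied: take characters alternately from the front and the back (1st, last, 2nd, 2nd-last, ...).
On "eelpjbkwv" that produces "evewlkpbj".

evewlkpbj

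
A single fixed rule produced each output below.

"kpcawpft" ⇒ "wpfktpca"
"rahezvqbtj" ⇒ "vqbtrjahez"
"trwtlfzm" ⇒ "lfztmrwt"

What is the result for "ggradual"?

Looking at the pairs, the operation is to swap the first and last characters, then swap the front and back halves of the string.
"ggradual" → "duaglgra".

duaglgra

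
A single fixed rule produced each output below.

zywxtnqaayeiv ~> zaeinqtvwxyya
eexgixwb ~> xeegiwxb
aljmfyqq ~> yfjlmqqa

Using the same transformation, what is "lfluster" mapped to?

ufllrste

The rule is to sort the characters into alphabetical order, then swap the first and last characters.
For "lfluster", step one produces "efllrstu"; step two turns that into "ufllrste".
(Check on "eexgixwb": → "beegiwxx" → "xeegiwxb" ✓)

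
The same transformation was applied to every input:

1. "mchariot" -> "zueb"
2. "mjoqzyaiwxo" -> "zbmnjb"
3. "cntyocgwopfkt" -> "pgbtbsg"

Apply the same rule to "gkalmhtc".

tnzg

Each output is the input with this applied: keep every other character starting from the first (positions 1st, 3rd, 5th, ...), then shift every letter 13 places forward in the alphabet (wrapping around) — i.e. ROT13.
For "gkalmhtc", step one produces "gamt"; step two turns that into "tnzg".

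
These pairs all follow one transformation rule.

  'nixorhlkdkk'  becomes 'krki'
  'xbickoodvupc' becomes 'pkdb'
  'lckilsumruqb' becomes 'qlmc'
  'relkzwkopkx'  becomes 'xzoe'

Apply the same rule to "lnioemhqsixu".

xeqn

In each case the input is transformed by: keep one character in every 3, starting at position 2 (positions 2nd, 5th, 8th, ...), then swap the first and last characters.
Applying that to "lnioemhqsixu" gives "xeqn".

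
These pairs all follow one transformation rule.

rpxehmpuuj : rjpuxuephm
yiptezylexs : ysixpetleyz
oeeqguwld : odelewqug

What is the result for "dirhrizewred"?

ddierrhwreiz

The rule is to take characters alternately from the front and the back (1st, last, 2nd, 2nd-last, ...).
Applying that to "dirhrizewred" gives "ddierrhwreiz".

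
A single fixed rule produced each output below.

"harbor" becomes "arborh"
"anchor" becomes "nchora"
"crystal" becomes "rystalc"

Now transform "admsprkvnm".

dmsprkvnma

The pattern: move the first character to the end.
On "admsprkvnm" that produces "dmsprkvnma".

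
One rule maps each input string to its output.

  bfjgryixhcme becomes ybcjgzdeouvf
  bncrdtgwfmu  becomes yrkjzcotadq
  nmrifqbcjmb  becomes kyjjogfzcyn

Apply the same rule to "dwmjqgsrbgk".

ahtdjygonpd

In each case the input is transformed by: shift every letter 3 places backward in the alphabet (wrapping around), then take characters alternately from the front and the back (1st, last, 2nd, 2nd-last, ...).
For "dwmjqgsrbgk", step one produces "atjgndpoydh"; step two turns that into "ahtdjygonpd".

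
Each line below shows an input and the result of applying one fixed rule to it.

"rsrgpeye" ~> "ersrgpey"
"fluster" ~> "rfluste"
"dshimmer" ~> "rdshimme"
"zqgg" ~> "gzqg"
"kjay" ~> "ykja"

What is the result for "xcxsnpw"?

wxcxsnp

In each case the input is transformed by: move the last character to the front.
"xcxsnpw" → "wxcxsnp".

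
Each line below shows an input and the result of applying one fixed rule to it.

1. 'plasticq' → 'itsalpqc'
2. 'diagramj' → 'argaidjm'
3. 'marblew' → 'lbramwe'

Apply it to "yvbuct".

ubvytc

The transformation: reverse the string, then move the first 2 characters to the end (rotate left by 2).
On "yvbuct": the first step gives "tcubvy", and the second then gives "ubvytc".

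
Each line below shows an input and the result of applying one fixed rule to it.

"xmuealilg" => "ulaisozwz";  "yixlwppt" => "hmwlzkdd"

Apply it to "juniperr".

fxibwdsf

What's happening: shift every letter 12 places backward in the alphabet (wrapping around), then move the last character to the front.
So "juniperr" becomes "fxibwdsf".
(Check on "xmuealilg": → "laisozwzu" → "ulaisozwz" ✓)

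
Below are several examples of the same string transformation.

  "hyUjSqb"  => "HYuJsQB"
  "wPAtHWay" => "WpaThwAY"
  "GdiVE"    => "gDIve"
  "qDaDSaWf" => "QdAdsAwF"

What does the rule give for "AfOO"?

In each case the input is transformed by: flip the case of every letter.
For "AfOO" the result is "aFoo".

aFoo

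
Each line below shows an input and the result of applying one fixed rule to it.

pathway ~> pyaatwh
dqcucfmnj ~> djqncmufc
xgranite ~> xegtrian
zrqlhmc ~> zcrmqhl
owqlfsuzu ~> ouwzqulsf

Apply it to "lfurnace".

lefcuarn

Each output is the input with this applied: take characters alternately from the front and the back (1st, last, 2nd, 2nd-last, ...).
"lfurnace" → "lefcuarn".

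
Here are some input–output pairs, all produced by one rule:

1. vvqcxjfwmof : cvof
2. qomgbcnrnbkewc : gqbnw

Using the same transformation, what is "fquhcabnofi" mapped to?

Looking at the pairs, the operation is to keep one character in every 3, starting at position 1 (positions 1st, 4th, 7th, ...), then swap each adjacent pair of characters (1↔2, 3↔4, ...).
Applying both steps to "fquhcabnofi": "fhbf", then "hffb".

hffb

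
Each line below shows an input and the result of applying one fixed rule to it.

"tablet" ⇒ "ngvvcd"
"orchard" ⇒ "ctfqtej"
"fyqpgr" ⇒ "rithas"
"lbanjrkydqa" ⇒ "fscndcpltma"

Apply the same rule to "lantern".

The pattern: shift every letter 2 places forward in the alphabet (wrapping around), then move the last 3 characters to the front (rotate right by 3).
Working it through for "lantern": intermediate "ncpvgtp", final "gtpncpv".

gtpncpv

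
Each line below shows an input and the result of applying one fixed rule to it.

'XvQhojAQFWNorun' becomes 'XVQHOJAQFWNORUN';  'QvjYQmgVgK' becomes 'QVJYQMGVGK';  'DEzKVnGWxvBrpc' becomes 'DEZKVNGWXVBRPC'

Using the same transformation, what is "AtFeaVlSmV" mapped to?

ATFEAVLSMV

Rule — convert every letter to uppercase.
For "AtFeaVlSmV" the result is "ATFEAVLSMV".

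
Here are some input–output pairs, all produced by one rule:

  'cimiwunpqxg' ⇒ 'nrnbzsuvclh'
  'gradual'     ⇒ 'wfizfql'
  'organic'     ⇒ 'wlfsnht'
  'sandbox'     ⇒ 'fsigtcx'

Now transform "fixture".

Looking at the pairs, the operation is to move the first character to the end, then shift every letter 5 places forward in the alphabet (wrapping around).
Working it through for "fixture": intermediate "ixturef", final "ncyzwjk".

ncyzwjk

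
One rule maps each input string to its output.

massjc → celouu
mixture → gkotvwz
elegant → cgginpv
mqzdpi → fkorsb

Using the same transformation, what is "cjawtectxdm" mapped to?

The transformation: sort the characters into alphabetical order, then shift every letter 2 places forward in the alphabet (wrapping around).
"cjawtectxdm" → "accdejmttwx" → "ceefglovvyz".

ceefglovvyz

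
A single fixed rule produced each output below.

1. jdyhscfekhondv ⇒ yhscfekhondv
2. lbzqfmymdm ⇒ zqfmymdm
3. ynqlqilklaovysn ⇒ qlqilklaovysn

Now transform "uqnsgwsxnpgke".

nsgwsxnpgke

The transformation: delete the first 2 characters.
Doing the same to "uqnsgwsxnpgke": "nsgwsxnpgke".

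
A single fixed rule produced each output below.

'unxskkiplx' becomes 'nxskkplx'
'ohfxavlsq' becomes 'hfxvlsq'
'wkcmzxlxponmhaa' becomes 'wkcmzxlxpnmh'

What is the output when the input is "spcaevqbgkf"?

The rule is to remove every vowel.
"spcaevqbgkf" → "spcvqbgkf".

spcvqbgkf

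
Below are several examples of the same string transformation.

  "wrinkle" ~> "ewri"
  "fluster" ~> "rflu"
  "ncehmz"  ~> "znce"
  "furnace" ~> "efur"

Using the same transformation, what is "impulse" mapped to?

In each case the input is transformed by: move the last character to the front, then keep only the first 4 characters.
Starting from "impulse": after the first operation, "eimpuls"; after the second, "eimp".

eimp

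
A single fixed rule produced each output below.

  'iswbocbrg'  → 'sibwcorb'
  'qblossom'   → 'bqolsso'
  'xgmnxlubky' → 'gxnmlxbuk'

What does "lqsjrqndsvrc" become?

qljsqrdnvsr

The transformation: delete the last character, then swap each adjacent pair of characters (1↔2, 3↔4, ...).
Applying both steps to "lqsjrqndsvrc": "lqsjrqndsvr", then "qljsqrdnvsr".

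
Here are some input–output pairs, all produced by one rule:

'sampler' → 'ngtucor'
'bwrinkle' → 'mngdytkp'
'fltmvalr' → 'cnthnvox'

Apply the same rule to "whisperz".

What's happening: move the last 3 characters to the front (rotate right by 3), then shift every letter 2 places forward in the alphabet (wrapping around).
Starting from "whisperz": after the first operation, "erzwhisp"; after the second, "gtbyjkur".

gtbyjkur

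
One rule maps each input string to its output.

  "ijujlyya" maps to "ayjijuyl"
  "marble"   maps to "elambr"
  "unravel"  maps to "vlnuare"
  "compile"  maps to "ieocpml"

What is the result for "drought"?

Rule — swap each adjacent pair of characters (1↔2, 3↔4, ...), then move the last 2 characters to the front (rotate right by 2).
For "drought", step one produces "rduohgt"; step two turns that into "gtrduoh".

gtrduoh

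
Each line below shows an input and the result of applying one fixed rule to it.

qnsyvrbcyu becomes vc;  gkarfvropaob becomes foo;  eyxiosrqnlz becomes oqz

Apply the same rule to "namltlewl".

tw

In each case the input is transformed by: delete the first 2 characters, then keep one character in every 3, starting at position 3 (positions 3rd, 6th, 9th, ...).
"namltlewl" → "mltlewl" → "tw".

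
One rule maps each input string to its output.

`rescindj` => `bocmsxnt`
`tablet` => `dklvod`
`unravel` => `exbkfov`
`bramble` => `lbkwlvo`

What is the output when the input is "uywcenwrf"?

eigmoxgbp

The rule is to shift every letter 10 places forward in the alphabet (wrapping around).
On "uywcenwrf" that produces "eigmoxgbp".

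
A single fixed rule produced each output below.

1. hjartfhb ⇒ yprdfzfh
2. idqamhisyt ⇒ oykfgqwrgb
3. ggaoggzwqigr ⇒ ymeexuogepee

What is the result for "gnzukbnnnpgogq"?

xsizlllnemeoel

Rule — move the first 2 characters to the end (rotate left by 2), then shift every letter 2 places backward in the alphabet (wrapping around).
Working it through for "gnzukbnnnpgogq": intermediate "zukbnnnpgogqgn", final "xsizlllnemeoel".
(Check on "hjartfhb": → "artfhbhj" → "yprdfzfh" ✓)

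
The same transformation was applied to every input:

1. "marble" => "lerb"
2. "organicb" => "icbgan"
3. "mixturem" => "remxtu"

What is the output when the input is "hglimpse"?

pselim

The rule is to delete the first 2 characters, then swap the front and back halves of the string.
Applying both steps to "hglimpse": "limpse", then "pselim".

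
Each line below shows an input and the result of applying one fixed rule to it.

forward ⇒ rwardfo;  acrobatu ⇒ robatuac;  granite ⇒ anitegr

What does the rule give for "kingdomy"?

The rule is to move the first 2 characters to the end (rotate left by 2).
Applying that to "kingdomy" gives "ngdomyki".

ngdomyki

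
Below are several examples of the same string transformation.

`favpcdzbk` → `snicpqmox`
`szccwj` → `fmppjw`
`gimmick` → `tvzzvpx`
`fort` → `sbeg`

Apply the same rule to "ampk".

nzcx

Rule — shift every letter 13 places forward in the alphabet (wrapping around) — i.e. ROT13.
Applying that to "ampk" gives "nzcx".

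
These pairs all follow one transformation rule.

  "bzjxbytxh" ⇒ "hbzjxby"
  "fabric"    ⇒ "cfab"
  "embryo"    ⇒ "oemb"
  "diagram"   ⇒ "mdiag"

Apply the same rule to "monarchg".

The pattern: move the last 3 characters to the front (rotate right by 3), then delete the first 2 characters.
So "monarchg" becomes "gmonar".

gmonar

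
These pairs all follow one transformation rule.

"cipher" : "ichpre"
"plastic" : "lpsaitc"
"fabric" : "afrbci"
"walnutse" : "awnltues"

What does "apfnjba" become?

Rule — swap each adjacent pair of characters (1↔2, 3↔4, ...).
Doing the same to "apfnjba": "panfbja".

panfbja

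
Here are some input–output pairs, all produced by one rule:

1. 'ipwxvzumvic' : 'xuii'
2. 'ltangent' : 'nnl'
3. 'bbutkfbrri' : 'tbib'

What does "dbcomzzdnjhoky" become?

The transformation: keep one character in every 3, starting at position 1 (positions 1st, 4th, 7th, ...), then move the first character to the end.
On "dbcomzzdnjhoky" that produces "ozjkd".
(Check on "bbutkfbrri": → "btbi" → "tbib" ✓)

ozjkd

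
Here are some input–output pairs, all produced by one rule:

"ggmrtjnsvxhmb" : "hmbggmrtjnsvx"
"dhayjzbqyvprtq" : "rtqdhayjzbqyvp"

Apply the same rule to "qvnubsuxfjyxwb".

The rule is to move the last 3 characters to the front (rotate right by 3).
So "qvnubsuxfjyxwb" becomes "xwbqvnubsuxfjy".

xwbqvnubsuxfjy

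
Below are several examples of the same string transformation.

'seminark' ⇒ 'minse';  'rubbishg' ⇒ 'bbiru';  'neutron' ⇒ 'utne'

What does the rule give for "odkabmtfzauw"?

kabmtfzod

The rule is to delete the last 3 characters, then move the first 2 characters to the end (rotate left by 2).
On "odkabmtfzauw": the first step gives "odkabmtfz", and the second then gives "kabmtfzod".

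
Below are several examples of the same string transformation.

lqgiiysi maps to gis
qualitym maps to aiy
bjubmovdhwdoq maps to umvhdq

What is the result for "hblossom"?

lso

The transformation: keep every other character starting from the first (positions 1st, 3rd, 5th, ...), then delete the first character.
For "hblossom" the result is "lso".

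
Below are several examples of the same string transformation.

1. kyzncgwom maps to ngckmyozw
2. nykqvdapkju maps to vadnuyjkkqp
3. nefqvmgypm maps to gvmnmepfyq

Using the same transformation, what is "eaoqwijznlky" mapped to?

zijeyakolqnw

Rule — take characters alternately from the front and the back (1st, last, 2nd, 2nd-last, ...), then move the last 3 characters to the front (rotate right by 3).
On "eaoqwijznlky": the first step gives "eyakolqnwzij", and the second then gives "zijeyakolqnw".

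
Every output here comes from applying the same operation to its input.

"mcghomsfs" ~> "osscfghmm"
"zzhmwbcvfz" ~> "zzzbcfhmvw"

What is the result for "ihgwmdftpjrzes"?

twzdefghijmprs

In each case the input is transformed by: sort the characters into alphabetical order, then move the last 3 characters to the front (rotate right by 3).
Starting from "ihgwmdftpjrzes": after the first operation, "defghijmprstwz"; after the second, "twzdefghijmprs".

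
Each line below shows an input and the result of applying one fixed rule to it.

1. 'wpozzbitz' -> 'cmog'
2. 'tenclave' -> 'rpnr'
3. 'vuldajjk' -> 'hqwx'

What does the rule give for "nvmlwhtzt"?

iyum

In each case the input is transformed by: keep every other character starting from the second (positions 2nd, 4th, 6th, ...), then shift every letter 13 places forward in the alphabet (wrapping around) — i.e. ROT13.
Applying both steps to "nvmlwhtzt": "vlhz", then "iyum".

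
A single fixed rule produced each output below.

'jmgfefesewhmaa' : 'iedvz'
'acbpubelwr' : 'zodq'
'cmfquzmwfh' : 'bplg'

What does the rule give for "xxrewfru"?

wdq

Looking at the pairs, the operation is to shift every letter 1 place backward in the alphabet (wrapping around), then keep one character in every 3, starting at position 1 (positions 1st, 4th, 7th, ...).
On "xxrewfru" that produces "wdq".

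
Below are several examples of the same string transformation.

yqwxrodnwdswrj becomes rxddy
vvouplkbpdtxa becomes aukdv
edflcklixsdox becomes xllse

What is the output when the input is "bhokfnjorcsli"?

ikjcb

The pattern: keep one character in every 3, starting at position 1 (positions 1st, 4th, 7th, ...), then swap the first and last characters.
Working it through for "bhokfnjorcsli": intermediate "bkjci", final "ikjcb".
(Check on "vvouplkbpdtxa": → "vukda" → "aukdv" ✓)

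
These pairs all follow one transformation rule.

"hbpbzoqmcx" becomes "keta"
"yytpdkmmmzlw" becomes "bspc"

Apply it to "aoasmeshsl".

dvvo

What's happening: keep one character in every 3, starting at position 1 (positions 1st, 4th, 7th, ...), then shift every letter 3 places forward in the alphabet (wrapping around).
"aoasmeshsl" → "assl" → "dvvo".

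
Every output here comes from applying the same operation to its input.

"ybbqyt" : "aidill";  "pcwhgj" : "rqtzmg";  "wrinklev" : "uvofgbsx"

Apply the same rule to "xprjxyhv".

hirfhzbt

What's happening: swap the front and back halves of the string, then shift every letter 10 places forward in the alphabet (wrapping around).
Working it through for "xprjxyhv": intermediate "xyhvxprj", final "hirfhzbt".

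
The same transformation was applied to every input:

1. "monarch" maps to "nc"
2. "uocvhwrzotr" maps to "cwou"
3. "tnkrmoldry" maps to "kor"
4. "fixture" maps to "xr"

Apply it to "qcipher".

Rule — move the first character to the end, then keep one character in every 3, starting at position 2 (positions 2nd, 5th, 8th, ...).
Starting from "qcipher": after the first operation, "cipherq"; after the second, "ie".

ie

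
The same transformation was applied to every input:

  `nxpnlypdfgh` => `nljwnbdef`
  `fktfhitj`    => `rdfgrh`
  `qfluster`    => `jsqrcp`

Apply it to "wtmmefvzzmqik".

What's happening: shift every letter 2 places backward in the alphabet (wrapping around), then delete the first 2 characters.
Applying both steps to "wtmmefvzzmqik": "urkkcdtxxkogi", then "kkcdtxxkogi".

kkcdtxxkogi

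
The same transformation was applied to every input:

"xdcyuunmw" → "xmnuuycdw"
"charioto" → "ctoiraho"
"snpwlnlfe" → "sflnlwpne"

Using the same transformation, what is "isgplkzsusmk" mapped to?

imsuszklpgsk

The rule is to swap the first and last characters, then reverse the string.
Doing the same to "isgplkzsusmk": "imsuszklpgsk".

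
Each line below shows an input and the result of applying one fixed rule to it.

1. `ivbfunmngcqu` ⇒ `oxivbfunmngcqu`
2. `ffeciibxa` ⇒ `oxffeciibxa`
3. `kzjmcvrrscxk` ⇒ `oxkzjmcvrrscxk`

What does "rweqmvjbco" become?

Looking at the pairs, the operation is to prepend "ox".
Doing the same to "rweqmvjbco": "oxrweqmvjbco".

oxrweqmvjbco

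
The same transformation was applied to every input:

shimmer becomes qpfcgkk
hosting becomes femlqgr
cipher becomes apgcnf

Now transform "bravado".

In each case the input is transformed by: shift every letter 2 places backward in the alphabet (wrapping around), then take characters alternately from the front and the back (1st, last, 2nd, 2nd-last, ...).
"bravado" → "zpytybm" → "zmpbyyt".

zmpbyyt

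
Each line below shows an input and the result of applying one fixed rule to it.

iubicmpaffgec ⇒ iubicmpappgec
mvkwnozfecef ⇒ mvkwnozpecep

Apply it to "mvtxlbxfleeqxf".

The transformation: replace every "f" with "p".
"mvtxlbxfleeqxf" → "mvtxlbxpleeqxp".

mvtxlbxpleeqxp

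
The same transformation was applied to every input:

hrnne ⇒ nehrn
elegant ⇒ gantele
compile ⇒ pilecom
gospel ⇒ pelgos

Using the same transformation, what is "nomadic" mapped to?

adicnom

The rule is to move the first 3 characters to the end (rotate left by 3).
"nomadic" → "adicnom".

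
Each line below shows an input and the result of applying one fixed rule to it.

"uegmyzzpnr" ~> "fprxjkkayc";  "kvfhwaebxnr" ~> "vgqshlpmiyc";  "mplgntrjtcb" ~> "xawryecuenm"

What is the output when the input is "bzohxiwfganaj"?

mkzsithqrlylu

Looking at the pairs, the operation is to shift every letter 11 places forward in the alphabet (wrapping around).
For "bzohxiwfganaj" the result is "mkzsithqrlylu".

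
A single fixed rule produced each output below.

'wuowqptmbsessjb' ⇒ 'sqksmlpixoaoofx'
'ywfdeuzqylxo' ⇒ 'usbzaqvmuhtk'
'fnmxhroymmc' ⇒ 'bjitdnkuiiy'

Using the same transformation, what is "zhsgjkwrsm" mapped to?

Each output is the input with this applied: shift every letter 4 places backward in the alphabet (wrapping around).
For "zhsgjkwrsm" the result is "vdocfgsnoi".

vdocfgsnoi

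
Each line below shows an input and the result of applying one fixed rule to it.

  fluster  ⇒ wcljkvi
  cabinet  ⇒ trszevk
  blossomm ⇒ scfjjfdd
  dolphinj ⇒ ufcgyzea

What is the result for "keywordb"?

bvpnfius

The pattern: shift every letter 9 places backward in the alphabet (wrapping around).
Doing the same to "keywordb": "bvpnfius".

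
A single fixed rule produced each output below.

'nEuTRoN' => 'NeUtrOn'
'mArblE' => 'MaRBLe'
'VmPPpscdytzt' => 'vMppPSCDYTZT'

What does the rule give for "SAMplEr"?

The transformation: flip the case of every letter.
On "SAMplEr" that produces "samPLeR".

samPLeR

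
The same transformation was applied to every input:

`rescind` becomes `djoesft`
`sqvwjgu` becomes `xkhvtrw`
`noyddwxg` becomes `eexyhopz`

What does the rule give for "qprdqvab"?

The transformation: move the first 3 characters to the end (rotate left by 3), then shift every letter 1 place forward in the alphabet (wrapping around).
Applying both steps to "qprdqvab": "dqvabqpr", then "erwbcrqs".
(Check on "noyddwxg": → "ddwxgnoy" → "eexyhopz" ✓)

erwbcrqs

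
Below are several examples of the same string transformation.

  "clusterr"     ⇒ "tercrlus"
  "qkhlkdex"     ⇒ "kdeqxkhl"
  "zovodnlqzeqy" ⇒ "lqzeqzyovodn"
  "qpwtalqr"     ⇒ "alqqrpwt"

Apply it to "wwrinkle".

The rule is to swap the first and last characters, then swap the front and back halves of the string.
Working it through for "wwrinkle": intermediate "ewrinklw", final "nklwewri".
(Check on "clusterr": → "rlusterc" → "tercrlus" ✓)

nklwewri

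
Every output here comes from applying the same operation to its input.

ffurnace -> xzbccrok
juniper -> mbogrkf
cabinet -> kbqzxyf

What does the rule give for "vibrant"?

xkqsfyo

The rule is to move the last 3 characters to the front (rotate right by 3), then shift every letter 3 places backward in the alphabet (wrapping around).
Applying both steps to "vibrant": "antvibr", then "xkqsfyo".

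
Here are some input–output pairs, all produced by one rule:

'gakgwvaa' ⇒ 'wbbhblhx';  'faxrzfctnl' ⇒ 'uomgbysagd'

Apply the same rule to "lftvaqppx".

qqymguwbr

In each case the input is transformed by: move the last 3 characters to the front (rotate right by 3), then shift every letter 1 place forward in the alphabet (wrapping around).
"lftvaqppx" → "ppxlftvaq" → "qqymguwbr".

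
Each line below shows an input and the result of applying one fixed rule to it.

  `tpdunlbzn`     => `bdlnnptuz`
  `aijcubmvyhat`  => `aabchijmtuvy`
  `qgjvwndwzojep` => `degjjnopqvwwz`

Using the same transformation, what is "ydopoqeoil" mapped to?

deilooopqy

The pattern: sort the characters into alphabetical order.
Applying that to "ydopoqeoil" gives "deilooopqy".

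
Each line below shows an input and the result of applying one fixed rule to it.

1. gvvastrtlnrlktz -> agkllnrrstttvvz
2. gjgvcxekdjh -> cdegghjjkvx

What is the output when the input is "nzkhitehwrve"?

eehhiknrtvwz

In each case the input is transformed by: sort the characters into alphabetical order.
"nzkhitehwrve" → "eehhiknrtvwz".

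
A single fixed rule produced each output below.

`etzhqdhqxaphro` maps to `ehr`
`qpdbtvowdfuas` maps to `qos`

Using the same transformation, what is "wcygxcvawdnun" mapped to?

wvn

The transformation: keep every other character starting from the first (positions 1st, 3rd, 5th, ...), then keep one character in every 3, starting at position 1 (positions 1st, 4th, 7th, ...).
On "wcygxcvawdnun": the first step gives "wyxvwnn", and the second then gives "wvn".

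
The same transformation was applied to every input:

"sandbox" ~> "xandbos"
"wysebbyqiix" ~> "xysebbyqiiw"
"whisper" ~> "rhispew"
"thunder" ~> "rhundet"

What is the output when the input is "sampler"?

What's happening: swap the first and last characters.
For "sampler" the result is "ramples".

ramples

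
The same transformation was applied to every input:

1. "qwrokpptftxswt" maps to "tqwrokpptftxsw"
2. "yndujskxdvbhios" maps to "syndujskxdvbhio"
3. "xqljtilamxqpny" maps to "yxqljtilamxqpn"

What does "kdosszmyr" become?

The transformation: move the last character to the front.
Applying that to "kdosszmyr" gives "rkdosszmy".

rkdosszmy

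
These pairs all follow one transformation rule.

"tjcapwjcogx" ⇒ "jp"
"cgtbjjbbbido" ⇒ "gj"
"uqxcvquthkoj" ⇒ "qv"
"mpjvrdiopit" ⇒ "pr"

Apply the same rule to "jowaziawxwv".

oz

Rule — keep one character in every 3, starting at position 2 (positions 2nd, 5th, 8th, ...), then delete the last 2 characters.
Applying that to "jowaziawxwv" gives "oz".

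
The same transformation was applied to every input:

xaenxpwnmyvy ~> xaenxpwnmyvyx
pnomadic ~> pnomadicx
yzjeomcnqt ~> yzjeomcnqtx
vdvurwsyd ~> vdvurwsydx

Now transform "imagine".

imaginex

The pattern: append "x".
Doing the same to "imagine": "imaginex".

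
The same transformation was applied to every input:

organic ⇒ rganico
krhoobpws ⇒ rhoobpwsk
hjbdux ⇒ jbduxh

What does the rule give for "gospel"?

Rule — move the first character to the end.
So "gospel" becomes "ospelg".

ospelg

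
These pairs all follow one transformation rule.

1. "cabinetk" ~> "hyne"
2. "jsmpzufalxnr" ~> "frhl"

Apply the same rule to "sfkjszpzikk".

Each output is the input with this applied: shift every letter 6 places backward in the alphabet (wrapping around), then keep only the last 4 characters.
Starting from "sfkjszpzikk": after the first operation, "mzedmtjtcee"; after the second, "tcee".

tcee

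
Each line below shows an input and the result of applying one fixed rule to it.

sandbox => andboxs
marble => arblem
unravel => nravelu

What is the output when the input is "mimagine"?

The rule is to move the first character to the end.
Applying that to "mimagine" gives "imaginem".

imaginem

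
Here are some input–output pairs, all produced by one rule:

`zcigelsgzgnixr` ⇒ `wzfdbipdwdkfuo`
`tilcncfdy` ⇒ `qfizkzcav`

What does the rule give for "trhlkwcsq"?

In each case the input is transformed by: shift every letter 3 places backward in the alphabet (wrapping around).
For "trhlkwcsq" the result is "qoeihtzpn".

qoeihtzpn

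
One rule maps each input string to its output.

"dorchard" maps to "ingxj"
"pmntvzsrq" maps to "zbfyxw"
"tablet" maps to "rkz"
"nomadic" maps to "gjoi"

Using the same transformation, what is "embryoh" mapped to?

The pattern: shift every letter 6 places forward in the alphabet (wrapping around), then delete the first 3 characters.
On "embryoh": the first step gives "kshxeun", and the second then gives "xeun".

xeun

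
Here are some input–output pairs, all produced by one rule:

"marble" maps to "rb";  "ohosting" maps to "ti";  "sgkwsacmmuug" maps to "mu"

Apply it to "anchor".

Each output is the input with this applied: move the last 2 characters to the front (rotate right by 2), then keep only the last 2 characters.
Applying both steps to "anchor": "oranch", then "ch".
(Check on "sgkwsacmmuug": → "ugsgkwsacmmu" → "mu" ✓)

ch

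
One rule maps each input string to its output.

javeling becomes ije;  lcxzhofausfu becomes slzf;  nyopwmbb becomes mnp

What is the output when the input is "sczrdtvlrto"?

In each case the input is transformed by: move the last 3 characters to the front (rotate right by 3), then keep one character in every 3, starting at position 1 (positions 1st, 4th, 7th, ...).
"sczrdtvlrto" → "rtosczrdtvl" → "rsrv".

rsrv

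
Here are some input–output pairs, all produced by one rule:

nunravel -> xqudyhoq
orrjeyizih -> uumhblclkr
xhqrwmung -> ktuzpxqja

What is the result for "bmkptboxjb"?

pnsweramee

In each case the input is transformed by: shift every letter 3 places forward in the alphabet (wrapping around), then move the first character to the end.
"bmkptboxjb" → "pnsweramee".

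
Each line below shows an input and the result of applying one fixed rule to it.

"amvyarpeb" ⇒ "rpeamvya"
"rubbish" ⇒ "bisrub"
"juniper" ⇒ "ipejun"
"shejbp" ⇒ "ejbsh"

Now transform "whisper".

spewhi

Each output is the input with this applied: delete the last character, then move the last 3 characters to the front (rotate right by 3).
Starting from "whisper": after the first operation, "whispe"; after the second, "spewhi".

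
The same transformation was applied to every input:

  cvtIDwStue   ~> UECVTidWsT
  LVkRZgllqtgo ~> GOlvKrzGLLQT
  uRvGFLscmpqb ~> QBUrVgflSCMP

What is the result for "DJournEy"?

Looking at the pairs, the operation is to move the last 2 characters to the front (rotate right by 2), then flip the case of every letter.
Working it through for "DJournEy": intermediate "EyDJourn", final "eYdjOURN".
(Check on "cvtIDwStue": → "uecvtIDwSt" → "UECVTidWsT" ✓)

eYdjOURN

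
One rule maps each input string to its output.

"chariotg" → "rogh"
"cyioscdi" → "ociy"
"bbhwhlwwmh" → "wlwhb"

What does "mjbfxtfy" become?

ftyj

Each output is the input with this applied: keep every other character starting from the second (positions 2nd, 4th, 6th, ...), then move the first character to the end.
On "mjbfxtfy": the first step gives "jfty", and the second then gives "ftyj".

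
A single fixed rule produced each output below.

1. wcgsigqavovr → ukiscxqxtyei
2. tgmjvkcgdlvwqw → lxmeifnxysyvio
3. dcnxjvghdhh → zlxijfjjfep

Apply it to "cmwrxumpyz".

tzworabeoy

Rule — shift every letter 2 places forward in the alphabet (wrapping around), then move the first 3 characters to the end (rotate left by 3).
On "cmwrxumpyz" that produces "tzworabeoy".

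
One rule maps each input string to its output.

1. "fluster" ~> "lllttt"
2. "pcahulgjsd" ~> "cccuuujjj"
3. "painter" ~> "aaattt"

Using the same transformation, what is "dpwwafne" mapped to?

pppaaaeee

The pattern: keep one character in every 3, starting at position 2 (positions 2nd, 5th, 8th, ...), then repeat every character 3 times.
"dpwwafne" → "pae" → "pppaaaeee".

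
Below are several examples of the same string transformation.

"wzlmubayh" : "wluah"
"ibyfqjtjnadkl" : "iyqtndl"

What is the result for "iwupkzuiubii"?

In each case the input is transformed by: keep every other character starting from the first (positions 1st, 3rd, 5th, ...).
For "iwupkzuiubii" the result is "iukuui".

iukuui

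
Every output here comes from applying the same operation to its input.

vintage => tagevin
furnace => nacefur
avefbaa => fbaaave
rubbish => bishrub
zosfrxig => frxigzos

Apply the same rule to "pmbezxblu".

The pattern: move the first 3 characters to the end (rotate left by 3).
Doing the same to "pmbezxblu": "ezxblupmb".

ezxblupmb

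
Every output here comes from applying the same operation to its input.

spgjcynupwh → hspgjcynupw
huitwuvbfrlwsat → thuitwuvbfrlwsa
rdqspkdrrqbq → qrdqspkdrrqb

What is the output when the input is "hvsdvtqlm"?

mhvsdvtql

The pattern: move the last character to the front.
"hvsdvtqlm" → "mhvsdvtql".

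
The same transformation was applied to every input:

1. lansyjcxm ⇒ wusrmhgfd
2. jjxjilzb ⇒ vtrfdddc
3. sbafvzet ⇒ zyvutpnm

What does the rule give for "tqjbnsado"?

Each output is the input with this applied: shift every letter 6 places backward in the alphabet (wrapping around), then sort the characters into reverse alphabetical order.
For "tqjbnsado", step one produces "nkdvhmuxi"; step two turns that into "xvunmkihd".
(Check on "jjxjilzb": → "ddrdcftv" → "vtrfdddc" ✓)

xvunmkihd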